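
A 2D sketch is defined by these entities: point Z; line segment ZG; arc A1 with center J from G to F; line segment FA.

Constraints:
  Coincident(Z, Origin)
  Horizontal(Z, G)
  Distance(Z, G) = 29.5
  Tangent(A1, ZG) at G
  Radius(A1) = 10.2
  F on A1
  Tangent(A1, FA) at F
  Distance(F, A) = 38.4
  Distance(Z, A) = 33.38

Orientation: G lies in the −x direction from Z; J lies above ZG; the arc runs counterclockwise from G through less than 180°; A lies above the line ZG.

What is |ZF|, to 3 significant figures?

22.0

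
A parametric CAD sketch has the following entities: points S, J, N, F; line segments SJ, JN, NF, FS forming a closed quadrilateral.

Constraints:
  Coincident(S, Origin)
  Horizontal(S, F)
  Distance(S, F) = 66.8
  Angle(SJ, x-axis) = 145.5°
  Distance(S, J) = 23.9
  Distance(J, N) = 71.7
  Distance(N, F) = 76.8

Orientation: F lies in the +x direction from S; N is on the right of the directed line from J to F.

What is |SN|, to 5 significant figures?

52.676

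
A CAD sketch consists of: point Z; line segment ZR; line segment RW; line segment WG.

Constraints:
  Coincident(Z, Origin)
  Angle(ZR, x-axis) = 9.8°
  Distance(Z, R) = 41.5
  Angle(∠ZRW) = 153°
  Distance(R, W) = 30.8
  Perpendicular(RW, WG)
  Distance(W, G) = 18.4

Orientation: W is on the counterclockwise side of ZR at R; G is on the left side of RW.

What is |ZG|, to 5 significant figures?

67.778

Z is at the origin; ZR runs at 9.8° with length 41.5, so R = 41.5·(cos 9.8°, sin 9.8°) = (40.894, 7.0637). ∠ZRW = 153.0°, so RW runs at 9.8° + (180° − 153.0°) = 36.800° from the x-axis; with |RW| = 30.8, W = R + 30.8·(cos 36.800°, sin 36.800°) = (65.557, 25.514). RW ⟂ WG; with |WG| = 18.4 on the left of RW, G = W + 18.4·(-0.59902, 0.80073) = (54.535, 40.247). Then |ZG| = |G − Z| = 67.778.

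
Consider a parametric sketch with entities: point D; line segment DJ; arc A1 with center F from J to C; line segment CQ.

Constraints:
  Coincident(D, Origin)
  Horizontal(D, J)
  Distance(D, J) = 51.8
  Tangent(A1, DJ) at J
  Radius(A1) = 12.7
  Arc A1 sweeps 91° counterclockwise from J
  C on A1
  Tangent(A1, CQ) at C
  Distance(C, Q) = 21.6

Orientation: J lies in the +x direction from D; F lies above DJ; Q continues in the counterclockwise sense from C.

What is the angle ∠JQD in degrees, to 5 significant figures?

42.061°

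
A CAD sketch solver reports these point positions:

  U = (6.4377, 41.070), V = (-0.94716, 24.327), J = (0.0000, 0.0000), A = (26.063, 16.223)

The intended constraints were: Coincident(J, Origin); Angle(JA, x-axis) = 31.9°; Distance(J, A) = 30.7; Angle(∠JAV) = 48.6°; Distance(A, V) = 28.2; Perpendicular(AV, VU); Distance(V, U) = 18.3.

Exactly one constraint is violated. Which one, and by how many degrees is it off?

Perpendicular(AV, VU) — off by 7.10°.

J = (0.00, 0.00) ✓; JA at 31.90° ✓; |JA| = 30.70 ✓; ∠JAV = 48.60° ✓; |AV| = 28.20 ✓; ∠(AV, VU) = 97.10° ✗; |VU| = 18.30 ✓.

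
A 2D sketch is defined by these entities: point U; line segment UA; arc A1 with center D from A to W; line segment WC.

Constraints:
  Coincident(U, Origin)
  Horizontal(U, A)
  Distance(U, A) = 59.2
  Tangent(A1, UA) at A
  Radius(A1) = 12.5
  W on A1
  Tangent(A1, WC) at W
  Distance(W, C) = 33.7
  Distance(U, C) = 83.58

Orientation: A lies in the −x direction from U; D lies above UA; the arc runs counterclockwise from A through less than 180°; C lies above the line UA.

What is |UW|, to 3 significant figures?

53.0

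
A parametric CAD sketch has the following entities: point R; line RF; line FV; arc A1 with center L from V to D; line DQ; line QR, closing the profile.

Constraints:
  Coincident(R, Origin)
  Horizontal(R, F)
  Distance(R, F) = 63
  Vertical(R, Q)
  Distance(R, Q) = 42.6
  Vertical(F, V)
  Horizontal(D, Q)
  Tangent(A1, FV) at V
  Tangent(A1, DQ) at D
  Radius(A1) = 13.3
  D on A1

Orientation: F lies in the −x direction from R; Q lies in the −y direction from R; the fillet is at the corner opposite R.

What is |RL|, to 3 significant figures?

57.7

R is at the origin; R and F share the same y with |RF| = 63.0 and F on the −x side, so F = (-63.0, 0.00). RQ is vertical with |RQ| = 42.6 and Q on the −y side, so Q = (0.00, -42.6). The virtual corner opposite R is at (-63.0, -42.6). Since A1 is tangent to FV there, LV ⟂ FV and A1 meets DQ tangentially, so LD is at right angles to DQ, with radius 13.3, so the center L sits 13.3 in from both sides at L = (-49.7, -29.3). Then |RL| = |L − R| = 57.7.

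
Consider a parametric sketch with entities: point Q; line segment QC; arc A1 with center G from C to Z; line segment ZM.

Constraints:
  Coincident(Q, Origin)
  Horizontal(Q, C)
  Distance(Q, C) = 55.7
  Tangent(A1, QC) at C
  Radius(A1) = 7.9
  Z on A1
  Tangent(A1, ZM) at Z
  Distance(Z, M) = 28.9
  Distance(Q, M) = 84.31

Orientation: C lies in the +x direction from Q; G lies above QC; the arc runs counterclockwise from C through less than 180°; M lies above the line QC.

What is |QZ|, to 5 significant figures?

61.697

Q is at the origin; Q and C share the same y with |QC| = 55.7 and C on the +x side, so C = (55.700, 0.0000). Since A1 is tangent to QC there, GC ⟂ QC, so G = C + (0, 7.9) = (55.700, 7.9000). Since GZ ⟂ ZM (tangency), |GM| = √(7.9² + 28.9²) = 29.960 regardless of where Z sits on A1. So M lies on both circle(Q, 84.31) and circle(G, 29.960); the above-QC intersection is M = (80.697, 24.415). Z is the foot of the tangent from M: Z = (61.639, 2.6901).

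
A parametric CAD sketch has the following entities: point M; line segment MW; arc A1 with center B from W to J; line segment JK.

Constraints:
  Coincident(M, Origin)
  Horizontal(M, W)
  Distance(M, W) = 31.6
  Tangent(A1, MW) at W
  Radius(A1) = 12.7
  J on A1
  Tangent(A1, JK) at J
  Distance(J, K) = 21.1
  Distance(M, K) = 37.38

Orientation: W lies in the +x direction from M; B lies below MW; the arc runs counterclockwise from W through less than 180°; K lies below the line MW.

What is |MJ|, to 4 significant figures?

22.36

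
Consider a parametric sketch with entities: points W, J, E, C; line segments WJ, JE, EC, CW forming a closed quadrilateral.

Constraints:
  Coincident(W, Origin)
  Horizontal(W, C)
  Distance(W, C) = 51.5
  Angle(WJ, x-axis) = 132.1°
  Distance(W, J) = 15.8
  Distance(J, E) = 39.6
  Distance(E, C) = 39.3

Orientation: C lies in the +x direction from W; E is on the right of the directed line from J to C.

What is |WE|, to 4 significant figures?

23.80

Checks: |JE| = 39.60 ✓; |EC| = 39.30 ✓.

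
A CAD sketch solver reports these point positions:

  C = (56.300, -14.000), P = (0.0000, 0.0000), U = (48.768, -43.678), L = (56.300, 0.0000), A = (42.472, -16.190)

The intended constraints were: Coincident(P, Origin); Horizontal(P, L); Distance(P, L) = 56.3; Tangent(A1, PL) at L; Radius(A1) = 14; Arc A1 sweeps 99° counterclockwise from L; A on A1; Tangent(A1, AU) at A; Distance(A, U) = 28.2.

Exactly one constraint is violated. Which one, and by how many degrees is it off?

Tangent(A1, AU) at A — off by 3.90°.

P = (0.00, 0.00) ✓; P.y = 0.00, L.y = 0.00 ✓; |PL| = 56.30 ✓; ∠(CL, LP) = 90.00° ✓; |CL| = 14.00 ✓; bearing(C→A) − bearing(C→L) = 99.00° ✓; |CA| = 14.00 ✓; ∠(CA, AU) = 86.10° ✗; |AU| = 28.20 ✓.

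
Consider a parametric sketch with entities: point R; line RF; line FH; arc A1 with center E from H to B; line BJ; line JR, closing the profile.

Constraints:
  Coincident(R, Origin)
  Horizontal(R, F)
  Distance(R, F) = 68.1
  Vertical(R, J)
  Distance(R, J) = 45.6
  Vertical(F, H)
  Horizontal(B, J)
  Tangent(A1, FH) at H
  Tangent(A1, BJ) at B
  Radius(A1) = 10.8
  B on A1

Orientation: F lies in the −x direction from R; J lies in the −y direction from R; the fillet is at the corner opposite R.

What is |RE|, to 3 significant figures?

67.0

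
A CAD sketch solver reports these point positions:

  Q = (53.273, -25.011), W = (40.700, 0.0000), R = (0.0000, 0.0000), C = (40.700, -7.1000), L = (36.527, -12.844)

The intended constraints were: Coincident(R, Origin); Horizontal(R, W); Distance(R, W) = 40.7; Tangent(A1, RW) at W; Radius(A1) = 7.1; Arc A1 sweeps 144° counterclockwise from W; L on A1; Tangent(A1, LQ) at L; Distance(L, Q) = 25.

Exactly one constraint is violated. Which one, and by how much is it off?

Distance(L, Q) = 25 — off by 4.30.

R = (0.00, 0.00) ✓; R.y = 0.00, W.y = 0.00 ✓; |RW| = 40.70 ✓; ∠(CW, WR) = 90.00° ✓; |CW| = 7.100 ✓; bearing(C→L) − bearing(C→W) = 144.0° ✓; |CL| = 7.100 ✓; ∠(CL, LQ) = 90.00° ✓; |LQ| = 20.70 ✗.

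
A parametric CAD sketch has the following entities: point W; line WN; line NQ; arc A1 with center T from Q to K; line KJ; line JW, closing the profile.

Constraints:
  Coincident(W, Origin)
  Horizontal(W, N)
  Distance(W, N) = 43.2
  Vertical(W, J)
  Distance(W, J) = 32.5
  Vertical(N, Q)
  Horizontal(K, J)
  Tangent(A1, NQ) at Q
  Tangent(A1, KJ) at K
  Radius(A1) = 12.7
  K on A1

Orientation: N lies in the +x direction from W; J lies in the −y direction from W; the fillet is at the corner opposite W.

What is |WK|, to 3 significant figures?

44.6

W is at the origin; WN is horizontal with |WN| = 43.2 and N on the +x side, so N = (43.2, 0.00). WJ is vertical with |WJ| = 32.5 and J on the −y side, so J = (0.00, -32.5). The virtual corner opposite W is at (43.2, -32.5). Since A1 is tangent to NQ there, TQ ⟂ NQ and the tangent condition forces TK to be normal to KJ, with radius 12.7, so the center T sits 12.7 in from both sides at T = (30.5, -19.8). That places the tangent points at Q = (43.2, -19.8) on NQ and K = (30.5, -32.5) on KJ. Then |WK| = |K − W| = 44.6.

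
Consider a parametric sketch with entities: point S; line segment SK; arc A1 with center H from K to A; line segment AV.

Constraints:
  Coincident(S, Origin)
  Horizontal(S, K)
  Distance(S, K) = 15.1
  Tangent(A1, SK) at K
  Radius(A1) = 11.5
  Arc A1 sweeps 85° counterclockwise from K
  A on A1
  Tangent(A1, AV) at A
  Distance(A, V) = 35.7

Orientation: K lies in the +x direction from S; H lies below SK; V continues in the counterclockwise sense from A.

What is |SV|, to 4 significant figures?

46.06

S is at the origin; SK is horizontal with |SK| = 15.1 and K on the +x side, so K = (15.10, 0.000). Since A1 is tangent to SK there, HK ⟂ SK, so H = K + (0, -11.5) = (15.10, -11.50). On A1, K sits at bearing 90° from H; an 85° counterclockwise sweep puts A at bearing 175°, so A = H + 11.5·(cos 175°, sin 175°) = (3.644, -10.50). Tangency of A1 to AV means the radius HA is perpendicular to AV, so AV runs along (−sin 175°, cos 175°); with |AV| = 35.7, V = (0.5323, -46.06). Then |SV| = |V − S| = 46.06.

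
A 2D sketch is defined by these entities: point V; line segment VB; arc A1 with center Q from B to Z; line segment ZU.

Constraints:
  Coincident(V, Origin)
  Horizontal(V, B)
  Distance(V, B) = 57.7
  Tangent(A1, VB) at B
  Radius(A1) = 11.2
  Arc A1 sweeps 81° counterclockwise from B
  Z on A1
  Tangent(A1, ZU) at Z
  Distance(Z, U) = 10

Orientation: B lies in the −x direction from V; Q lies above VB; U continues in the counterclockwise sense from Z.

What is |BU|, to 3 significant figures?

23.1

V is at the origin; V and B share the same y with |VB| = 57.7 and B on the −x side, so B = (-57.7, 0.00). The tangent condition forces QB to be normal to VB, so Q = B + (0, 11.2) = (-57.7, 11.2). On A1, B sits at bearing -90° from Q; an 81° counterclockwise sweep puts Z at bearing -9°, so Z = Q + 11.2·(cos -9°, sin -9°) = (-46.6, 9.45). A1 meets ZU tangentially, so QZ is at right angles to ZU, so ZU runs along (−sin -9°, cos -9°); with |ZU| = 10.0, U = (-45.1, 19.3). Then |BU| = |U − B| = 23.1.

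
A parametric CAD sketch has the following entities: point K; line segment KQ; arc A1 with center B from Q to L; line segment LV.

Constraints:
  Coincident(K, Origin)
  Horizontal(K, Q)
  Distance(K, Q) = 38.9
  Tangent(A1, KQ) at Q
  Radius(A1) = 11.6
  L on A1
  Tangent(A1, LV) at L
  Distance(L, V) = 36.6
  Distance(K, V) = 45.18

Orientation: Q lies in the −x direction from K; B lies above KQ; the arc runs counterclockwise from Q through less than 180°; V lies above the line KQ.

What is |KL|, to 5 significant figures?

29.011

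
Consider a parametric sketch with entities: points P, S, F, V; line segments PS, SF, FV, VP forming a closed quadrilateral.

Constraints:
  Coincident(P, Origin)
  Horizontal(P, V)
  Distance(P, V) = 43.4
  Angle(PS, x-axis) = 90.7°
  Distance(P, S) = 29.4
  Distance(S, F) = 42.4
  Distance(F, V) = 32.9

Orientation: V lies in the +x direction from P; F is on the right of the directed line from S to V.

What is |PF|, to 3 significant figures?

16.6

P is at the origin; PV is horizontal with |PV| = 43.4 and V in +x, so V = (43.4, 0). PS runs at 90.7° with |PS| = 29.4, so S = (-0.359, 29.4). F is determined by |SF| = 42.4 and |FV| = 32.9 together: it lies at the intersection of circle(S, 42.4) and circle(V, 32.9). With |SV| = 52.7, the foot of the radical line on SV is 33.1 from S and the perpendicular offset is √(42.4² − 33.1²) = 26.4. Taking the right-of-SV solution: F = (12.4, -11.0).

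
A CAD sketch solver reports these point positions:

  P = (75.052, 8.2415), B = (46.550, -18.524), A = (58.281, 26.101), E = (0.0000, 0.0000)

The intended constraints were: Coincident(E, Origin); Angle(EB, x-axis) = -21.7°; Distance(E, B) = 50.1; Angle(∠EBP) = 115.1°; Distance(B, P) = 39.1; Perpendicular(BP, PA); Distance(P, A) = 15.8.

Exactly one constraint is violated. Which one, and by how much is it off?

Distance(P, A) = 15.8 — off by 8.70.

E = (0.00, 0.00) ✓; EB at -21.70° ✓; |EB| = 50.10 ✓; ∠EBP = 115.1° ✓; |BP| = 39.10 ✓; ∠(BP, PA) = 90.00° ✓; |PA| = 24.50 ✗.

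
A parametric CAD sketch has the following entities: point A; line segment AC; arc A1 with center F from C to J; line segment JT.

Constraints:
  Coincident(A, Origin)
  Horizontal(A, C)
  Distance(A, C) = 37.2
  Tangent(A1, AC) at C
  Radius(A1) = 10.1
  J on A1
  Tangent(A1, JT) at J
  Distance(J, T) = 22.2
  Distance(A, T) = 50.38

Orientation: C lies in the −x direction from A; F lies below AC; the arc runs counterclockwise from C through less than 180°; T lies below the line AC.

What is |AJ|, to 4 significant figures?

48.52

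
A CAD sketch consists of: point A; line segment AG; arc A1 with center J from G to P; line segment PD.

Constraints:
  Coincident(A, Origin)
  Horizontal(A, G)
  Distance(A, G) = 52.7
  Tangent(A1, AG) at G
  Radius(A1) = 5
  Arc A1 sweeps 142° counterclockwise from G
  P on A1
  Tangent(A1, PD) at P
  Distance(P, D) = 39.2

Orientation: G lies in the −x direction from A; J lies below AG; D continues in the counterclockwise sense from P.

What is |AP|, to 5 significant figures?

56.490

A is at the origin; A and G share the same y with |AG| = 52.7 and G on the −x side, so G = (-52.700, 0.0000). Tangency of A1 to AG means the radius JG is perpendicular to AG, so J = G + (0, -5) = (-52.700, -5.0000). On A1, G sits at bearing 90° from J; a 142° counterclockwise sweep puts P at bearing 232°, so P = J + 5.0·(cos 232°, sin 232°) = (-55.778, -8.9401). Then |AP| = |P − A| = 56.490.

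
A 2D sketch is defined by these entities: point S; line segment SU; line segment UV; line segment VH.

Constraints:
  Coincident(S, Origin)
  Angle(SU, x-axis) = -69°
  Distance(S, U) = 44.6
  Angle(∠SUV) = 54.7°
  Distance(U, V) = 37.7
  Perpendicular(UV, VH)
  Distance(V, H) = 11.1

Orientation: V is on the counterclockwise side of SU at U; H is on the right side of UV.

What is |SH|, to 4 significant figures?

48.97

S is at the origin; SU runs at -69.0° with length 44.6, so U = 44.6·(cos -69.0°, sin -69.0°) = (15.98, -41.64). ∠SUV = 54.7°, so UV runs at -69.0° + (180° − 54.7°) = 56.30° from the x-axis; with |UV| = 37.7, V = U + 37.7·(cos 56.30°, sin 56.30°) = (36.90, -10.27). UV is perpendicular to VH; with |VH| = 11.1 on the right of UV, H = V + 11.1·(0.8320, -0.5548) = (46.14, -16.43). Then |SH| = |H − S| = 48.97.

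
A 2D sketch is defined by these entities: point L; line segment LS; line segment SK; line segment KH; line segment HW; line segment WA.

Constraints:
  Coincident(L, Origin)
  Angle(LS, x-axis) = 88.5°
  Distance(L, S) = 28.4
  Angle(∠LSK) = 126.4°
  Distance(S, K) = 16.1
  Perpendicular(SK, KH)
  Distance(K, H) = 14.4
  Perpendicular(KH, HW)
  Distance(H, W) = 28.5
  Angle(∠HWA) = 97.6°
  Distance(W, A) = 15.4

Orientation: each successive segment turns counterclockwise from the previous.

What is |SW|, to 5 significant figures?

19.003

L is at the origin; LS runs at 88.5° with length 28.4, so S = (0.74343, 28.390). ∠LSK = 126.4° gives SK at 142.10° from the x-axis; with |SK| = 16.1, K = (-11.961, 38.280). The perpendicularity gives KH at right angles to SK, so KH runs at -127.90°; with |KH| = 14.4, H = (-20.807, 26.917). The perpendicularity gives HW at right angles to KH, so HW runs at -37.900°; with |HW| = 28.5, W = (1.6824, 9.4103). Then |SW| = |W − S| = 19.003.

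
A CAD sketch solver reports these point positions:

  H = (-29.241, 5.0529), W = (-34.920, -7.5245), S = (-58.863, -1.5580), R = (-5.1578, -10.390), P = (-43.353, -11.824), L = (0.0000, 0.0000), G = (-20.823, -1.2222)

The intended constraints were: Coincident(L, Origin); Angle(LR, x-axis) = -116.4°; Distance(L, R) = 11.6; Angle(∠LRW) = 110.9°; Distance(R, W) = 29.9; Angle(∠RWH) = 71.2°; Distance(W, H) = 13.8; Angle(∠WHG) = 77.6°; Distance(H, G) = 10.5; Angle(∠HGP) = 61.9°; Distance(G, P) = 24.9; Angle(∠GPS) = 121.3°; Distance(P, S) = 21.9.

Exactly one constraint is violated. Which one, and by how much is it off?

Distance(P, S) = 21.9 — off by 3.30.

L = (0.00, 0.00) ✓; LR at -116.4° ✓; |LR| = 11.60 ✓; ∠LRW = 110.9° ✓; |RW| = 29.90 ✓; ∠RWH = 71.20° ✓; |WH| = 13.80 ✓; ∠WHG = 77.60° ✓; |HG| = 10.50 ✓; ∠HGP = 61.90° ✓; |GP| = 24.90 ✓; ∠GPS = 121.3° ✓; |PS| = 18.60 ✗.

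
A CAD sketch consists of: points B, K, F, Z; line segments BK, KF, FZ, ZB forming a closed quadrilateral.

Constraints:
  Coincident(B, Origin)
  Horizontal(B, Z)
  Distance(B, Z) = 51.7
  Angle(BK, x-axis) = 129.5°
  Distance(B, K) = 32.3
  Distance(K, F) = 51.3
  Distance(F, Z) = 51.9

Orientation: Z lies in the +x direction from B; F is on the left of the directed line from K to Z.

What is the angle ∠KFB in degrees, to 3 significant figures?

36.2°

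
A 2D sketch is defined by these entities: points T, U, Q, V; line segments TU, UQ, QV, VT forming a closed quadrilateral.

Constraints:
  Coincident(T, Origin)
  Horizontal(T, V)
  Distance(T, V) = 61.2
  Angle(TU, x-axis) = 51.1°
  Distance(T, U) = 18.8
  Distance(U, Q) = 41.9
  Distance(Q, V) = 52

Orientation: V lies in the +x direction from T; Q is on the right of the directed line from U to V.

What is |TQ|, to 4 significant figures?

31.75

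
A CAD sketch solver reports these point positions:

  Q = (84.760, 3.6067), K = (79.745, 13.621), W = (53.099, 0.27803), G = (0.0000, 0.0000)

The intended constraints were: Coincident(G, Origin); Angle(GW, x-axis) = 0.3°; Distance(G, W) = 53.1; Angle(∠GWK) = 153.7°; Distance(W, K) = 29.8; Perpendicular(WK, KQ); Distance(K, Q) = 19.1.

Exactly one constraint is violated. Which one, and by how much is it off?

Distance(K, Q) = 19.1 — off by 7.90.

G = (0.00, 0.00) ✓; GW at 0.3000° ✓; |GW| = 53.10 ✓; ∠GWK = 153.7° ✓; |WK| = 29.80 ✓; ∠(WK, KQ) = 90.00° ✓; |KQ| = 11.20 ✗.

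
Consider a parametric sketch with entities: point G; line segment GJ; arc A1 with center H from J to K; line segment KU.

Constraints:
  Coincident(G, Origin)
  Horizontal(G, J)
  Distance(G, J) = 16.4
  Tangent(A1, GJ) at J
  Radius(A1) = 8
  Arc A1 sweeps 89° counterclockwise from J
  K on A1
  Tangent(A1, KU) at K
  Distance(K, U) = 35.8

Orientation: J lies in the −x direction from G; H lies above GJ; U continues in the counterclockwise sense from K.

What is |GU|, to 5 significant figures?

44.342

G is at the origin; G and J share the same y with |GJ| = 16.4 and J on the −x side, so J = (-16.400, 0.0000). Tangency of A1 to GJ means the radius HJ is perpendicular to GJ, so H = J + (0, 8) = (-16.400, 8.0000). On A1, J sits at bearing -90° from H; an 89° counterclockwise sweep puts K at bearing -1°, so K = H + 8.0·(cos -1°, sin -1°) = (-8.4012, 7.8604). The tangent condition forces HK to be normal to KU, so KU runs along (−sin -1°, cos -1°); with |KU| = 35.8, U = (-7.7764, 43.655). Then |GU| = |U − G| = 44.342.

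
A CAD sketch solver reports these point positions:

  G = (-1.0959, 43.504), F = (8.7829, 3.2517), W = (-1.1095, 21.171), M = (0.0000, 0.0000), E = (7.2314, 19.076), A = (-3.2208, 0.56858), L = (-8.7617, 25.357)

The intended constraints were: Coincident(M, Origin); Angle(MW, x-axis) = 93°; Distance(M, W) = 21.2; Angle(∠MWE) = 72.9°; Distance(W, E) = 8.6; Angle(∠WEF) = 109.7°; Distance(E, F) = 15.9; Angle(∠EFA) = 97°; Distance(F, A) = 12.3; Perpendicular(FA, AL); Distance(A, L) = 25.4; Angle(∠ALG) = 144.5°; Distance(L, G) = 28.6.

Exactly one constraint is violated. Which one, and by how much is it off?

Distance(L, G) = 28.6 — off by 8.90.

M = (0.00, 0.00) ✓; MW at 93.00° ✓; |MW| = 21.20 ✓; ∠MWE = 72.90° ✓; |WE| = 8.600 ✓; ∠WEF = 109.7° ✓; |EF| = 15.90 ✓; ∠EFA = 97.00° ✓; |FA| = 12.30 ✓; ∠(FA, AL) = 90.00° ✓; |AL| = 25.40 ✓; ∠ALG = 144.5° ✓; |LG| = 19.70 ✗.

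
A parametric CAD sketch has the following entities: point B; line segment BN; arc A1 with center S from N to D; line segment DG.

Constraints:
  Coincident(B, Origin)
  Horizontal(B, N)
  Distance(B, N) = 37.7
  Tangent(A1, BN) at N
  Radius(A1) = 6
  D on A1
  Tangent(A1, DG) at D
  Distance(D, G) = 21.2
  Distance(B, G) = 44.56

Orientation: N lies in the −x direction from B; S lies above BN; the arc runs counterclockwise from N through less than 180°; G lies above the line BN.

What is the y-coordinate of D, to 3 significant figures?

6.86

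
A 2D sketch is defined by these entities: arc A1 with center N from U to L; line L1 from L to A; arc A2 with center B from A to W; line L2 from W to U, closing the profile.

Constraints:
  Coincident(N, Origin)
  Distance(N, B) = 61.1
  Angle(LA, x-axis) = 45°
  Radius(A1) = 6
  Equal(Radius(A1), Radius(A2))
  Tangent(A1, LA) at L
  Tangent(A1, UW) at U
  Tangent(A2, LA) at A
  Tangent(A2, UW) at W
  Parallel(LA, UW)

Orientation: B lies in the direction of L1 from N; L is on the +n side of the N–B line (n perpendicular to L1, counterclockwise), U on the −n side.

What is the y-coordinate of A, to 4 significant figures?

47.45

Tangency of A1 to both parallel lines with radius 6.0 puts L and U at N ± 6.0·n: L = (-4.243, 4.243), U = (4.243, -4.243). Equal radii place A and W the same way about B: A = B + 6.0·n = (38.96, 47.45), W = B − 6.0·n = (47.45, 38.96). So A.y = 47.45.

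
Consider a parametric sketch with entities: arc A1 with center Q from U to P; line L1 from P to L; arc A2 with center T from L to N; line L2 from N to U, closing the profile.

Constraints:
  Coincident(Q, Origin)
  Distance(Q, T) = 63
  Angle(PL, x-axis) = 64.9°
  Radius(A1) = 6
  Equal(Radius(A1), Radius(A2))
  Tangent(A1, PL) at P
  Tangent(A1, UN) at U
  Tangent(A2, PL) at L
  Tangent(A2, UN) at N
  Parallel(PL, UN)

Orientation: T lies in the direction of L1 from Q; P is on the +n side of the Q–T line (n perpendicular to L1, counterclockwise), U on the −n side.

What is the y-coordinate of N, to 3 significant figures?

54.5

Tangency of A1 to both parallel lines with radius 6.0 puts P and U at Q ± 6.0·n: P = (-5.43, 2.55), U = (5.43, -2.55). Equal radii place L and N the same way about T: L = T + 6.0·n = (21.3, 59.6), N = T − 6.0·n = (32.2, 54.5). So N.y = 54.5.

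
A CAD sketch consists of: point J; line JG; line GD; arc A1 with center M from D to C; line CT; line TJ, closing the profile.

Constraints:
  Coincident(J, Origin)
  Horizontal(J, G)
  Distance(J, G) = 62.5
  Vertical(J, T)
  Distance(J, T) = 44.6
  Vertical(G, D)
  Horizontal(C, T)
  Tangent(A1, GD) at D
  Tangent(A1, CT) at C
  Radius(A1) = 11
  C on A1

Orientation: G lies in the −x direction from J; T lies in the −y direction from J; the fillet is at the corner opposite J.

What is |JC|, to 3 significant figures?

68.1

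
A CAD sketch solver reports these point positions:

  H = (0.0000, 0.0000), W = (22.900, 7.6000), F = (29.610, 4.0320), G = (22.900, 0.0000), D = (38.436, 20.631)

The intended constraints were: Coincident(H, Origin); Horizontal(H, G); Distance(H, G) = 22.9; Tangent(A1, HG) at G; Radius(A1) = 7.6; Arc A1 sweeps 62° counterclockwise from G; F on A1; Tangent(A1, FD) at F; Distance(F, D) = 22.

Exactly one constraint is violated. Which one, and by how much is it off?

Distance(F, D) = 22 — off by 3.20.

H = (0.00, 0.00) ✓; H.y = 0.00, G.y = 0.00 ✓; |HG| = 22.90 ✓; ∠(WG, GH) = 90.00° ✓; |WG| = 7.600 ✓; bearing(W→F) − bearing(W→G) = 62.00° ✓; |WF| = 7.600 ✓; ∠(WF, FD) = 90.00° ✓; |FD| = 18.80 ✗.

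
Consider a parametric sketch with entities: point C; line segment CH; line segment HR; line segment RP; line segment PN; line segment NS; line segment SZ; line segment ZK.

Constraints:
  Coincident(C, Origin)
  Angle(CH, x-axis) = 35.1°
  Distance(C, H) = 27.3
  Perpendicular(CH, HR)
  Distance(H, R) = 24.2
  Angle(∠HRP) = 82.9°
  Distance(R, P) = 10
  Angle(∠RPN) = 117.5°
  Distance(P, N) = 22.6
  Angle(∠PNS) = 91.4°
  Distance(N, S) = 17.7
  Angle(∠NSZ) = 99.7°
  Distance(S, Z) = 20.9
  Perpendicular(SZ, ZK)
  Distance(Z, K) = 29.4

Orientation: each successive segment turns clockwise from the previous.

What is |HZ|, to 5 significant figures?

16.156

∠PNS = 91.4° gives NS at 56.900° from the x-axis; with |NS| = 17.7, S = (18.462, 18.832). ∠NSZ = 99.7° gives SZ at -23.400° from the x-axis; with |SZ| = 20.9, Z = (37.643, 10.532). Then |HZ| = |Z − H| = 16.156.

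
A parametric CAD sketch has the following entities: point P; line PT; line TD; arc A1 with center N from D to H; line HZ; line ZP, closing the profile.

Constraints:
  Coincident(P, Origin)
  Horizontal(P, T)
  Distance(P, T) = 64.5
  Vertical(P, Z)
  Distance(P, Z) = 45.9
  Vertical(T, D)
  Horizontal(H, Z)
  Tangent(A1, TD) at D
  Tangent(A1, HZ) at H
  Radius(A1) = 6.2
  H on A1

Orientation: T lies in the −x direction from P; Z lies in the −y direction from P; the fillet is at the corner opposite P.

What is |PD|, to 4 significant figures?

75.74

P is at the origin; P and T share the same y with |PT| = 64.5 and T on the −x side, so T = (-64.50, 0.000). P and Z share the same x with |PZ| = 45.9 and Z on the −y side, so Z = (0.000, -45.90). The virtual corner opposite P is at (-64.50, -45.90). The tangent condition forces ND to be normal to TD and the tangent condition forces NH to be normal to HZ, with radius 6.2, so the center N sits 6.2 in from both sides at N = (-58.30, -39.70). That places the tangent points at D = (-64.50, -39.70) on TD and H = (-58.30, -45.90) on HZ. Then |PD| = |D − P| = 75.74.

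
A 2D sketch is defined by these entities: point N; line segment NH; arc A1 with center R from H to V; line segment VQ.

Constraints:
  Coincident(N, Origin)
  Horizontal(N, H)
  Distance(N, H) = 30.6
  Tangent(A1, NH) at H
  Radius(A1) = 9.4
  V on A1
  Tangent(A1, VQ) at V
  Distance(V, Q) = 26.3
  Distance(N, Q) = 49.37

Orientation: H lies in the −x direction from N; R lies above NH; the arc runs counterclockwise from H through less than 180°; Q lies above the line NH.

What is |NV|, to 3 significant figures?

25.6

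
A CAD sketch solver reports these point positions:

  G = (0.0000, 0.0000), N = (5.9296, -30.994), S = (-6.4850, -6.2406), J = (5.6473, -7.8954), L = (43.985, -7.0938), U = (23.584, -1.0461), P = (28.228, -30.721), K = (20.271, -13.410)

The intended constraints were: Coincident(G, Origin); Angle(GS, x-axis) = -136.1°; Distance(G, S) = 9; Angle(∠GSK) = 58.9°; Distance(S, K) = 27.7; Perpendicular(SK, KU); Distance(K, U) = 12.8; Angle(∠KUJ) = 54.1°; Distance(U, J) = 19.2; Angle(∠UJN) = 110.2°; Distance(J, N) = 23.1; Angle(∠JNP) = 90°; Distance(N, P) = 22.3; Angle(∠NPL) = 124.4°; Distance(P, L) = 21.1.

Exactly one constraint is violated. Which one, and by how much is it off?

Distance(P, L) = 21.1 — off by 7.30.

G = (0.00, 0.00) ✓; GS at -136.1° ✓; |GS| = 9.000 ✓; ∠GSK = 58.90° ✓; |SK| = 27.70 ✓; ∠(SK, KU) = 90.00° ✓; |KU| = 12.80 ✓; ∠KUJ = 54.10° ✓; |UJ| = 19.20 ✓; ∠UJN = 110.2° ✓; |JN| = 23.10 ✓; ∠JNP = 90.00° ✓; |NP| = 22.30 ✓; ∠NPL = 124.4° ✓; |PL| = 28.40 ✗.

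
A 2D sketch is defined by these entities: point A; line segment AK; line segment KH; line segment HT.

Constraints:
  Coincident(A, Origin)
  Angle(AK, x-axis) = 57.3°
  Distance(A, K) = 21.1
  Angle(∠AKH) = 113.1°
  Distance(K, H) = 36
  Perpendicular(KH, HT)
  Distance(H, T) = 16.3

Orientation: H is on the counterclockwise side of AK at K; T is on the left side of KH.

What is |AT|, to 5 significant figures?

44.387

∠AKH = 113.1°, so KH runs at 57.3° + (180° − 113.1°) = 124.20° from the x-axis; with |KH| = 36.0, H = K + 36.0·(cos 124.20°, sin 124.20°) = (-8.8359, 47.531). KH ⟂ HT; with |HT| = 16.3 on the left of KH, T = H + 16.3·(-0.82708, -0.56208) = (-22.317, 38.369). Then |AT| = |T − A| = 44.387.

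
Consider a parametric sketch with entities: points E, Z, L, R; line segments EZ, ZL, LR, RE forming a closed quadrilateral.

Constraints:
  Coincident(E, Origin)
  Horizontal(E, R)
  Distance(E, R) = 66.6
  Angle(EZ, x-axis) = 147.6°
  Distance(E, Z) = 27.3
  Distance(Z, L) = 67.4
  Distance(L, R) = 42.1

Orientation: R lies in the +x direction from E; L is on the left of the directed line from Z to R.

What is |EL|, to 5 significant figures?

53.589

E is at the origin; ER is horizontal with |ER| = 66.6 and R in +x, so R = (66.6, 0). EZ runs at 147.6° with |EZ| = 27.3, so Z = (-23.050, 14.628). L is determined by |ZL| = 67.4 and |LR| = 42.1 together: it lies at the intersection of circle(Z, 67.4) and circle(R, 42.1). With |ZR| = 90.836, the foot of the radical line on ZR is 60.667 from Z and the perpendicular offset is √(67.4² − 60.667²) = 29.364. Taking the left-of-ZR solution: L = (41.554, 33.839).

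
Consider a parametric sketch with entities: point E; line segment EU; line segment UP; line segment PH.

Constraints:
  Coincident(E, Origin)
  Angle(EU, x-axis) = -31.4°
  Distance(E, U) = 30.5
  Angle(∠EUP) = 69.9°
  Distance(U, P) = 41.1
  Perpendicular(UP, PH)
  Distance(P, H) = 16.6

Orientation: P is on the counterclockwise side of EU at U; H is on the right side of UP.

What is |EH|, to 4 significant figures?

54.63

∠EUP = 69.9°, so UP runs at -31.4° + (180° − 69.9°) = 78.70° from the x-axis; with |UP| = 41.1, P = U + 41.1·(cos 78.70°, sin 78.70°) = (34.09, 24.41). UP is perpendicular to PH; with |PH| = 16.6 on the right of UP, H = P + 16.6·(0.9806, -0.1959) = (50.36, 21.16). Then |EH| = |H − E| = 54.63.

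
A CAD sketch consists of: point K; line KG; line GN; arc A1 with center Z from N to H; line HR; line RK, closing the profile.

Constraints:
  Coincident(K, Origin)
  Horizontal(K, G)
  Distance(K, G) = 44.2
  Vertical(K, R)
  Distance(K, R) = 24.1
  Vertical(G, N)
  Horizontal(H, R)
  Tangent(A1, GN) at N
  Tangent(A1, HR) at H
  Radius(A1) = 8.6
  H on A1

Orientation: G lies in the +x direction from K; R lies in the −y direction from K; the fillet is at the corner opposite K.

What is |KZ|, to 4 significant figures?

38.83

K is at the origin; KG is horizontal with |KG| = 44.2 and G on the +x side, so G = (44.20, 0.000). K and R share the same x with |KR| = 24.1 and R on the −y side, so R = (0.000, -24.10). The virtual corner opposite K is at (44.20, -24.10). The tangent condition forces ZN to be normal to GN and since A1 is tangent to HR there, ZH ⟂ HR, with radius 8.6, so the center Z sits 8.6 in from both sides at Z = (35.60, -15.50). Then |KZ| = |Z − K| = 38.83.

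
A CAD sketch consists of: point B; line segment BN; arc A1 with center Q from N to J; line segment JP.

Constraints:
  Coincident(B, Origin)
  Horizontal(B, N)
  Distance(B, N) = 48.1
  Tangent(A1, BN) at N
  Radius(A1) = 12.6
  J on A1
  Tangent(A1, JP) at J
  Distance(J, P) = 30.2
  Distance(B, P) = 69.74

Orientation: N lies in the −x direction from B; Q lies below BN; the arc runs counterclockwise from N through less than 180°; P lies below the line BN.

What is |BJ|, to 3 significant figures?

62.3

B is at the origin; B and N share the same y with |BN| = 48.1 and N on the −x side, so N = (-48.1, 0.00). Since A1 is tangent to BN there, QN ⟂ BN, so Q = N + (0, -12.6) = (-48.1, -12.6). Since QJ ⟂ JP (tangency), |QP| = √(12.6² + 30.2²) = 32.7 regardless of where J sits on A1. So P lies on both circle(B, 69.74) and circle(Q, 32.7); the below-BN intersection is P = (-53.4, -44.9). J is the foot of the tangent from P: J = (-60.4, -15.5).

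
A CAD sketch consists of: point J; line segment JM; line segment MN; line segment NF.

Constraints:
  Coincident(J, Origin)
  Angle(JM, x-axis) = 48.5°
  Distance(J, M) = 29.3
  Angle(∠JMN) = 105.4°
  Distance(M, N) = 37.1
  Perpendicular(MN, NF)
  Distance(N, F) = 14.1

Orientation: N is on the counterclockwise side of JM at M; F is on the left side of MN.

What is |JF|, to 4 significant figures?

47.06

∠JMN = 105.4°, so MN runs at 48.5° + (180° − 105.4°) = 123.1° from the x-axis; with |MN| = 37.1, N = M + 37.1·(cos 123.1°, sin 123.1°) = (-0.8456, 53.02). The perpendicularity gives NF at right angles to MN; with |NF| = 14.1 on the left of MN, F = N + 14.1·(-0.8377, -0.5461) = (-12.66, 45.32). Then |JF| = |F − J| = 47.06.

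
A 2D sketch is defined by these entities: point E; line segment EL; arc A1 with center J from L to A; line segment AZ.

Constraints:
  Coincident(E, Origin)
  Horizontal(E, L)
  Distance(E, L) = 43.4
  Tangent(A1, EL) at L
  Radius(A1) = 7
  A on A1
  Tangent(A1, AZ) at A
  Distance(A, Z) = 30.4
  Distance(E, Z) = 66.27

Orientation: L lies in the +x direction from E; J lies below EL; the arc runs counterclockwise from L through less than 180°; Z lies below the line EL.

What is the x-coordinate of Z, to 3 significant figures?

55.9

Checks: ∠(JL, LE) = 90.00° ✓; |JL| = 7.000 ✓; |JA| = 7.000 ✓; ∠(JA, AZ) = 90.00° ✓; |AZ| = 30.40 ✓; |EZ| = 66.27 ✓.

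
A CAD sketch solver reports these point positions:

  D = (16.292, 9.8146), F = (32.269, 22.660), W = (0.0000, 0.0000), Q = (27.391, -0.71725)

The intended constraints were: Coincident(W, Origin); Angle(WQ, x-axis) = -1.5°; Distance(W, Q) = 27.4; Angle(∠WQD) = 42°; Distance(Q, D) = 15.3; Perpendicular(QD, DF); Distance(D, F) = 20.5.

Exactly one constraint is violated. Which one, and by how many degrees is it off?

Perpendicular(QD, DF) — off by 7.70°.

W = (0.00, 0.00) ✓; WQ at -1.500° ✓; |WQ| = 27.40 ✓; ∠WQD = 42.00° ✓; |QD| = 15.30 ✓; ∠(QD, DF) = 97.70° ✗; |DF| = 20.50 ✓.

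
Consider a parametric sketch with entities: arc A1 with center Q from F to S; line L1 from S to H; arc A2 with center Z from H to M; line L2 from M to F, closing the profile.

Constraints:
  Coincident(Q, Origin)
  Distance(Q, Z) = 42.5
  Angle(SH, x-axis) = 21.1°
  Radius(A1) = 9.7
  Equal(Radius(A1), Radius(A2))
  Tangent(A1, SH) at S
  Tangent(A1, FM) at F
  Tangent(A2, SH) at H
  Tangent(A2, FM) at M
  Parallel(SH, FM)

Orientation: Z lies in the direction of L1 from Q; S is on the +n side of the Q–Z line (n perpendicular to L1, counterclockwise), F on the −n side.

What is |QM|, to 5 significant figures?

43.593

The slot axis is L1's direction at 21.1°, so u = (cos 21.1°, sin 21.1°) = (0.93295, 0.36000) and n = (−sin 21.1°, cos 21.1°) = (-0.36000, 0.93295). Q is at the origin and Z lies 42.5 along u from Q, so Z = 42.5·u = (39.651, 15.300). Tangency of A1 to both parallel lines with radius 9.7 puts S and F at Q ± 9.7·n: S = (-3.4920, 9.0496), F = (3.4920, -9.0496). Equal radii place H and M the same way about Z: H = Z + 9.7·n = (36.159, 24.350), M = Z − 9.7·n = (43.142, 6.2502). Then |QM| = |M − Q| = 43.593.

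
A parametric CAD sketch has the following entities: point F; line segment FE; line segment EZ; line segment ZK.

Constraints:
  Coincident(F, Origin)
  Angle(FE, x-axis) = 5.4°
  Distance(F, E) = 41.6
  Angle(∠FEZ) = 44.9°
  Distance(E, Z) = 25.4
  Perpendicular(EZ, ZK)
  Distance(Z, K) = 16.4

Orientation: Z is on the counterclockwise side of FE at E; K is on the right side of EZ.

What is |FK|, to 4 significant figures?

45.94

F is at the origin; FE runs at 5.4° with length 41.6, so E = 41.6·(cos 5.4°, sin 5.4°) = (41.42, 3.915). ∠FEZ = 44.9°, so EZ runs at 5.4° + (180° − 44.9°) = 140.5° from the x-axis; with |EZ| = 25.4, Z = E + 25.4·(cos 140.5°, sin 140.5°) = (21.82, 20.07). EZ ⟂ ZK; with |ZK| = 16.4 on the right of EZ, K = Z + 16.4·(0.6361, 0.7716) = (32.25, 32.73). Then |FK| = |K − F| = 45.94.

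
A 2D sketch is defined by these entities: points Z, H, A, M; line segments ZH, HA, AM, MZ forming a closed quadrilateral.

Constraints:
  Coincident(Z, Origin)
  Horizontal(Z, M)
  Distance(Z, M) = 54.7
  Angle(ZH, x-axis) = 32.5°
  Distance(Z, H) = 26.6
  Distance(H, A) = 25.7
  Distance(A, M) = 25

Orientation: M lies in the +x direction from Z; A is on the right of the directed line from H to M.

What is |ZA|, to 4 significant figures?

33.11

Z is at the origin; Z and M share the same y with |ZM| = 54.7 and M in +x, so M = (54.7, 0). ZH runs at 32.5° with |ZH| = 26.6, so H = (22.43, 14.29). A is determined by |HA| = 25.7 and |AM| = 25.0 together: it lies at the intersection of circle(H, 25.7) and circle(M, 25.0). With |HM| = 35.29, the foot of the radical line on HM is 18.15 from H and the perpendicular offset is √(25.7² − 18.15²) = 18.20. Taking the right-of-HM solution: A = (31.66, -9.696).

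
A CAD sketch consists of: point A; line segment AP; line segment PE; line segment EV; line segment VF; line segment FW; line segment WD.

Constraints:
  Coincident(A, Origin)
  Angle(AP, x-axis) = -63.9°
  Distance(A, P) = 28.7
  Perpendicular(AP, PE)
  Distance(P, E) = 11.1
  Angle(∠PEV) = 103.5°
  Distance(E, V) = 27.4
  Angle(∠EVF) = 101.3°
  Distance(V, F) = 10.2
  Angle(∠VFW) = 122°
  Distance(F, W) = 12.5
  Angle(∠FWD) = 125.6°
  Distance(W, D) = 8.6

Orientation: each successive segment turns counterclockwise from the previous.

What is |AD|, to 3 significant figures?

13.5

A is at the origin; AP runs at -63.9° with length 28.7, so P = (12.6, -25.8). AP ⟂ PE, so PE runs at 26.1°; with |PE| = 11.1, E = (22.6, -20.9). ∠PEV = 103.5° gives EV at 103° from the x-axis; with |EV| = 27.4, V = (16.6, 5.85). ∠EVF = 101.3° gives VF at -179° from the x-axis; with |VF| = 10.2, F = (6.42, 5.62). ∠VFW = 122.0° gives FW at -121° from the x-axis; with |FW| = 12.5, W = (0.0381, -5.13). ∠FWD = 125.6° gives WD at -66.3° from the x-axis; with |WD| = 8.6, D = (3.49, -13.0). Then |AD| = |D − A| = 13.5.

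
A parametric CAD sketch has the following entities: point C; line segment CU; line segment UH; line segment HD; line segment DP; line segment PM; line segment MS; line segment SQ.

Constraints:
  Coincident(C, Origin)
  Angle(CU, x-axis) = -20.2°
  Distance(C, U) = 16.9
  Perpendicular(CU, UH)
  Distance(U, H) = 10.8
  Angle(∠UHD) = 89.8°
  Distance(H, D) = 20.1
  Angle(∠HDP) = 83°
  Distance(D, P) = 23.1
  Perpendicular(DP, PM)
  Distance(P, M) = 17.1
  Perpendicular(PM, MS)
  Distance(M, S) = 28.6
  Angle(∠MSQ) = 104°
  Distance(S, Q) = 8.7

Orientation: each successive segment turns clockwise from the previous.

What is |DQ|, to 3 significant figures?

11.5

C is at the origin; CU runs at -20.2° with length 16.9, so U = (15.9, -5.84). CU is perpendicular to UH, so UH runs at -110°; with |UH| = 10.8, H = (12.1, -16.0). ∠UHD = 89.8° gives HD at 160° from the x-axis; with |HD| = 20.1, D = (-6.71, -8.96). ∠HDP = 83.0° gives DP at 62.6° from the x-axis; with |DP| = 23.1, P = (3.92, 11.5). The perpendicularity gives PM at right angles to DP, so PM runs at -27.4°; with |PM| = 17.1, M = (19.1, 3.67). PM ⟂ MS, so MS runs at -117°; with |MS| = 28.6, S = (5.94, -21.7). ∠MSQ = 104.0° gives SQ at 167° from the x-axis; with |SQ| = 8.7, Q = (-2.52, -19.7). Then |DQ| = |Q − D| = 11.5.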